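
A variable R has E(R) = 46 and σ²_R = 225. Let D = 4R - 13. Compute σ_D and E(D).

σ_D = 60, E(D) = 171

D = 4R - 13 is linear with a = 4, b = -13.
σ_R = √225 = 15.
σ_D = |a|·σ_R = |4|·15 = 60.
E(D) = a·E(R) + b = 4·46 + (-13) = 171.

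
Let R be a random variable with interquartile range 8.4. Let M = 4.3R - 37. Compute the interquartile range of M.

Under M = aR + b, IQR(M) = |a|·IQR(R) = |4.3|·8.4 = 36.12 (shifts cancel; spread scales by |a|).

IQR(M) = 36.12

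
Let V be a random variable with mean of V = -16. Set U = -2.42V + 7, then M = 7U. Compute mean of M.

mean of U = (-2.42)·(-16) + 7 = 45.72.
mean of M = 7·45.72 = 320.04.

mean of M = 320.04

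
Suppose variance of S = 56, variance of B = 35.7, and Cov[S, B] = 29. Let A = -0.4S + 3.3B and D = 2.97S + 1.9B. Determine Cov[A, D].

Cov[A, D] = 419.5

By bilinearity, Cov[A, D] = ac·variance of S + bd·variance of B + (ad+bc)·Cov[S, B], with a=-0.4, b=3.3, c=2.97, d=1.9.
ac·variance of S = (-0.4)·2.97·56 = -66.528
bd·variance of B = 3.3·1.9·35.7 = 223.839
(ad+bc)·Cov[S, B] = (9.041)·29 = 262.189
Cov[A, D] = -66.528 + 223.839 + 262.189 = 419.5.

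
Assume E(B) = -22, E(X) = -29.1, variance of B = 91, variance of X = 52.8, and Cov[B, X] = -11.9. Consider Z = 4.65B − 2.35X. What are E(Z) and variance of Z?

E(Z) = 4.65·E(B) + (-2.35)·E(X) = 4.65·(-22) + (-2.35)·(-29.1) = -33.915.
variance of Z = a²·variance of B + b²·variance of X + 2ab·Cov[B, X] with a = 4.65, b = -2.35.
= 4.65²·91 + (-2.35)²·52.8 + 2·4.65·(-2.35)·(-11.9)
= 1967.6475 + 291.588 + 260.0745 = 2519.31.

E(Z) = -33.915, variance of Z = 2519.31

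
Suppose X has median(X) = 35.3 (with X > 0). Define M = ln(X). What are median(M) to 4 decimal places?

median(M) = 3.5639

ln(X) is monotone on this domain, so median(M) = ln(35.3) ≈ 3.5639.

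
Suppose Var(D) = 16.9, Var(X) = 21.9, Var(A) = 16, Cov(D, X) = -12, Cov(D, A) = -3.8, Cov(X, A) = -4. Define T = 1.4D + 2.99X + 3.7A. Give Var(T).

Var(T) = 219.61619

Var(T) = a²·Var(D) + b²·Var(X) + c²·Var(A) + 2ab·Cov(D, X) + 2ac·Cov(D, A) + 2bc·Cov(X, A), with a = 1.4, b = 2.99, c = 3.7.
= 33.124 + 195.78819 + 219.04 + (-100.464) + (-39.368) + (-88.504)
= 219.61619.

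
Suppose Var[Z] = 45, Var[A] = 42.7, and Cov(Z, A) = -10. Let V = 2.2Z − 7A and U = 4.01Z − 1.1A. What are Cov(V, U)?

By bilinearity, Cov(V, U) = ac·Var[Z] + bd·Var[A] + (ad+bc)·Cov(Z, A), with a=2.2, b=-7, c=4.01, d=-1.1.
ac·Var[Z] = 2.2·4.01·45 = 396.99
bd·Var[A] = (-7)·(-1.1)·42.7 = 328.79
(ad+bc)·Cov(Z, A) = (-30.49)·(-10) = 304.9
Cov(V, U) = 396.99 + 328.79 + 304.9 = 1030.68.

Cov(V, U) = 1030.68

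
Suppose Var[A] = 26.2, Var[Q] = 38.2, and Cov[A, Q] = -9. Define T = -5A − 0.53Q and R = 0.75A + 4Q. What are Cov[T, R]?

By bilinearity, Cov[T, R] = ac·Var[A] + bd·Var[Q] + (ad+bc)·Cov[A, Q], with a=-5, b=-0.53, c=0.75, d=4.
ac·Var[A] = (-5)·0.75·26.2 = -98.25
bd·Var[Q] = (-0.53)·4·38.2 = -80.984
(ad+bc)·Cov[A, Q] = (-20.3975)·(-9) = 183.5775
Cov[T, R] = -98.25 + (-80.984) + 183.5775 = 4.3435.

Cov[T, R] = 4.3435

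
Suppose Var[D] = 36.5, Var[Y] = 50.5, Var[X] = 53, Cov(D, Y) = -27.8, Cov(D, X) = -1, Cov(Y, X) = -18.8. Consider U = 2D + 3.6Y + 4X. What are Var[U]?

Var[U] = a²·Var[D] + b²·Var[Y] + c²·Var[X] + 2ab·Cov(D, Y) + 2ac·Cov(D, X) + 2bc·Cov(Y, X), with a = 2, b = 3.6, c = 4.
= 146 + 654.48 + 848 + (-400.32) + (-16) + (-541.44)
= 690.72.

Var[U] = 690.72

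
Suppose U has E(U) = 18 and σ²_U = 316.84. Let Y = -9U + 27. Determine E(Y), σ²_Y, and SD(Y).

Y = -9U + 27 is linear with a = -9, b = 27.
E(Y) = a·E(U) + b = (-9)·18 + 27 = -135.
σ²_Y = a²·σ²_U = (-9)²·316.84 = 25664.04 (the additive constant 27 does not affect variance).
SD(U) = √316.84 = 17.8.
SD(Y) = |a|·SD(U) = |-9|·17.8 = 160.2.

E(Y) = -135, σ²_Y = 25664.04, SD(Y) = 160.2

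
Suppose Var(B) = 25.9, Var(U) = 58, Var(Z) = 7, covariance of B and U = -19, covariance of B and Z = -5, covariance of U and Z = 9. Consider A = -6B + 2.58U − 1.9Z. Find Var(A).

Var(A) = a²·Var(B) + b²·Var(U) + c²·Var(Z) + 2ab·covariance of B and U + 2ac·covariance of B and Z + 2bc·covariance of U and Z, with a = -6, b = 2.58, c = -1.9.
= 932.4 + 386.0712 + 25.27 + 588.24 + (-114) + (-88.236)
= 1729.7452.

Var(A) = 1729.7452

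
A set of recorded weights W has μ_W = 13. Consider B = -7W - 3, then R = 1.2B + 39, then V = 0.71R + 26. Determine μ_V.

μ_V = -26.398

μ_B = (-7)·13 + (-3) = -94.
μ_R = 1.2·(-94) + 39 = -73.8.
μ_V = 0.71·(-73.8) + 26 = -26.398.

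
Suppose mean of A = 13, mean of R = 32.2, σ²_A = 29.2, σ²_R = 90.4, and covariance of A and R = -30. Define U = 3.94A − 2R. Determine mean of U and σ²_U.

mean of U = -13.18, σ²_U = 1287.68912

mean of U = 3.94·mean of A + (-2)·mean of R = 3.94·13 + (-2)·32.2 = -13.18.
σ²_U = a²·σ²_A + b²·σ²_R + 2ab·covariance of A and R with a = 3.94, b = -2.
= 3.94²·29.2 + (-2)²·90.4 + 2·3.94·(-2)·(-30)
= 453.28912 + 361.6 + 472.8 = 1287.68912.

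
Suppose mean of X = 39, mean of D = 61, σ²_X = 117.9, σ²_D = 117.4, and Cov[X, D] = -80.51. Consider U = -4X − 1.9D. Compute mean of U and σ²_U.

mean of U = -271.9, σ²_U = 1086.462

mean of U = (-4)·mean of X + (-1.9)·mean of D = (-4)·39 + (-1.9)·61 = -271.9.
σ²_U = a²·σ²_X + b²·σ²_D + 2ab·Cov[X, D] with a = -4, b = -1.9.
= (-4)²·117.9 + (-1.9)²·117.4 + 2·(-4)·(-1.9)·(-80.51)
= 1886.4 + 423.814 + (-1223.752) = 1086.462.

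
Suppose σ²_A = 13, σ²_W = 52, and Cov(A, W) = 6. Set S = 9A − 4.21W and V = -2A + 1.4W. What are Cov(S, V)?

By bilinearity, Cov(S, V) = ac·σ²_A + bd·σ²_W + (ad+bc)·Cov(A, W), with a=9, b=-4.21, c=-2, d=1.4.
ac·σ²_A = 9·(-2)·13 = -234
bd·σ²_W = (-4.21)·1.4·52 = -306.488
(ad+bc)·Cov(A, W) = (21.02)·6 = 126.12
Cov(S, V) = -234 + (-306.488) + 126.12 = -414.368.

Cov(S, V) = -414.368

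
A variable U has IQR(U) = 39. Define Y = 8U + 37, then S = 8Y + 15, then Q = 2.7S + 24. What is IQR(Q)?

IQR(Q) = 6739.2

IQR(Y) = |8|·39 = 312.
IQR(S) = |8|·312 = 2496.
IQR(Q) = |2.7|·2496 = 6739.2.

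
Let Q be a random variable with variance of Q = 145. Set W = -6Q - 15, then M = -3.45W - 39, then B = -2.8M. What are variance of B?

variance of B = 487107.432

variance of W = (-6)²·145 = 5220.
variance of M = (-3.45)²·5220 = 62131.05.
variance of B = (-2.8)²·62131.05 = 487107.432.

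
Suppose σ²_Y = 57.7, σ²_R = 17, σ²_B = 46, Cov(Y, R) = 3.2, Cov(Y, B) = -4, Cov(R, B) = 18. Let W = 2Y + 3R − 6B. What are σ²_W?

σ²_W = a²·σ²_Y + b²·σ²_R + c²·σ²_B + 2ab·Cov(Y, R) + 2ac·Cov(Y, B) + 2bc·Cov(R, B), with a = 2, b = 3, c = -6.
= 230.8 + 153 + 1656 + 38.4 + 96 + (-648)
= 1526.2.

σ²_W = 1526.2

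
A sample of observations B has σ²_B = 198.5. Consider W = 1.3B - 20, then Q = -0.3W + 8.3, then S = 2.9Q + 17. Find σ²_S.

σ²_S = 253.9134585

σ²_W = 1.3²·198.5 = 335.465.
σ²_Q = (-0.3)²·335.465 = 30.19185.
σ²_S = 2.9²·30.19185 = 253.9134585.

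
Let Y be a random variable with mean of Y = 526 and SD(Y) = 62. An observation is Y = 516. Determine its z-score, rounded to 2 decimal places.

z = (Y − mean of Y) / SD(Y) = (516 − 526) / 62 ≈ -0.16.

z = -0.16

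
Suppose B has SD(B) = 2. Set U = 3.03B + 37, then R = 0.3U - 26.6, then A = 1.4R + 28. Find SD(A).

SD(A) = 2.5452

SD(U) = |3.03|·2 = 6.06.
SD(R) = |0.3|·6.06 = 1.818.
SD(A) = |1.4|·1.818 = 2.5452.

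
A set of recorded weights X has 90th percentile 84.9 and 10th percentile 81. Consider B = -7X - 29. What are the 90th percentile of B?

90th percentile of B = -596

Since a = -7 < 0 the transformation is decreasing, reversing order: the 90th percentile of B corresponds to the 10th percentile of X.
So P_{90}(B) = a·P_{10}(X) + b = (-7)·81 + (-29) = -596.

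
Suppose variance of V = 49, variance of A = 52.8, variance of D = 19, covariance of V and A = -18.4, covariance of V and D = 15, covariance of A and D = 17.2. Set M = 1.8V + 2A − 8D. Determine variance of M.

variance of M = 471.08

variance of M = a²·variance of V + b²·variance of A + c²·variance of D + 2ab·covariance of V and A + 2ac·covariance of V and D + 2bc·covariance of A and D, with a = 1.8, b = 2, c = -8.
= 158.76 + 211.2 + 1216 + (-132.48) + (-432) + (-550.4)
= 471.08.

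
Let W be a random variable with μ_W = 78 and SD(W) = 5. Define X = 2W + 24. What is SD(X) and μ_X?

X = 2W + 24 is linear with a = 2, b = 24.
SD(X) = |a|·SD(W) = |2|·5 = 10.
μ_X = a·μ_W + b = 2·78 + 24 = 180.

SD(X) = 10, μ_X = 180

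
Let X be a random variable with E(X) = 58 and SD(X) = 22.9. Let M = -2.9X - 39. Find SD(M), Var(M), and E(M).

SD(M) = 66.41, Var(M) = 4410.2881, E(M) = -207.2

M = -2.9X - 39 is linear with a = -2.9, b = -39.
SD(M) = |a|·SD(X) = |-2.9|·22.9 = 66.41.
Var(X) = 22.9² = 524.41.
Var(M) = a²·Var(X) = (-2.9)²·524.41 = 4410.2881 (the additive constant -39 does not affect variance).
E(M) = a·E(X) + b = (-2.9)·58 + (-39) = -207.2.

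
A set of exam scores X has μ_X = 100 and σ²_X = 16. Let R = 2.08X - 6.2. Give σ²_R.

σ²_R = 69.2224

R = 2.08X - 6.2 is linear with a = 2.08, b = -6.2.
σ²_R = a²·σ²_X = 2.08²·16 = 69.2224 (the additive constant -6.2 does not affect variance).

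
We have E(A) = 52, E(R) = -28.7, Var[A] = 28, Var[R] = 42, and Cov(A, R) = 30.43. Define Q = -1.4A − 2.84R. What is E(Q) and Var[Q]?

E(Q) = (-1.4)·E(A) + (-2.84)·E(R) = (-1.4)·52 + (-2.84)·(-28.7) = 8.708.
Var[Q] = a²·Var[A] + b²·Var[R] + 2ab·Cov(A, R) with a = -1.4, b = -2.84.
= (-1.4)²·28 + (-2.84)²·42 + 2·(-1.4)·(-2.84)·30.43
= 54.88 + 338.7552 + 241.97936 = 635.61456.

E(Q) = 8.708, Var[Q] = 635.61456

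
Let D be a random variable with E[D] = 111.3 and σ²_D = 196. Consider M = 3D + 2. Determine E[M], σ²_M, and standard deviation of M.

E[M] = 335.9, σ²_M = 1764, standard deviation of M = 42

M = 3D + 2 is linear with a = 3, b = 2.
E[M] = a·E[D] + b = 3·111.3 + 2 = 335.9.
σ²_M = a²·σ²_D = 3²·196 = 1764 (the additive constant 2 does not affect variance).
standard deviation of D = √196 = 14.
standard deviation of M = |a|·standard deviation of D = |3|·14 = 42.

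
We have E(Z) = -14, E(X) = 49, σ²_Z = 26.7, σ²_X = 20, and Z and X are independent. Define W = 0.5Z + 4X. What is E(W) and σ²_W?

E(W) = 0.5·E(Z) + 4·E(X) = 0.5·(-14) + 4·49 = 189.
σ²_W = a²·σ²_Z + b²·σ²_X + 2ab·Cov(Z, X) with a = 0.5, b = 4.
Independence gives Cov(Z, X) = 0.
= 0.5²·26.7 + 4²·20 + 2·0.5·4·0
= 6.675 + 320 + 0 = 326.675.

E(W) = 189, σ²_W = 326.675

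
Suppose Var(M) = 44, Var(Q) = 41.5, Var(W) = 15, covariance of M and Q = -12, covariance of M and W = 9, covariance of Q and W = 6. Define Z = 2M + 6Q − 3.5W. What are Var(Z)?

Var(Z) = 1187.75

Var(Z) = a²·Var(M) + b²·Var(Q) + c²·Var(W) + 2ab·covariance of M and Q + 2ac·covariance of M and W + 2bc·covariance of Q and W, with a = 2, b = 6, c = -3.5.
= 176 + 1494 + 183.75 + (-288) + (-126) + (-252)
= 1187.75.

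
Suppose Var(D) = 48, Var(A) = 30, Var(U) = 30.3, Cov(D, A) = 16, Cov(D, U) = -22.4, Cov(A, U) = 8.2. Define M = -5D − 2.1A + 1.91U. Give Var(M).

Var(M) = a²·Var(D) + b²·Var(A) + c²·Var(U) + 2ab·Cov(D, A) + 2ac·Cov(D, U) + 2bc·Cov(A, U), with a = -5, b = -2.1, c = 1.91.
= 1200 + 132.3 + 110.53743 + 336 + 427.84 + (-65.7804)
= 2140.89703.

Var(M) = 2140.89703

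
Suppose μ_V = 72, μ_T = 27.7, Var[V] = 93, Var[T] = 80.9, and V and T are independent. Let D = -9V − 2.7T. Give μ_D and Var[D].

μ_D = -722.79, Var[D] = 8122.761

μ_D = (-9)·μ_V + (-2.7)·μ_T = (-9)·72 + (-2.7)·27.7 = -722.79.
Var[D] = a²·Var[V] + b²·Var[T] + 2ab·covariance of V and T with a = -9, b = -2.7.
Independence gives covariance of V and T = 0.
= (-9)²·93 + (-2.7)²·80.9 + 2·(-9)·(-2.7)·0
= 7533 + 589.761 + 0 = 8122.761.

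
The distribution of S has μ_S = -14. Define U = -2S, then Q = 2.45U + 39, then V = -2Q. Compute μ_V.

μ_V = -215.2

μ_U = (-2)·(-14) = 28.
μ_Q = 2.45·28 + 39 = 107.6.
μ_V = (-2)·107.6 = -215.2.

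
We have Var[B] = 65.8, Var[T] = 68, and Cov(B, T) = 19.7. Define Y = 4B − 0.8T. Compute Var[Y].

Var[Y] = 970.24

Var[Y] = a²·Var[B] + b²·Var[T] + 2ab·Cov(B, T) with a = 4, b = -0.8.
= 4²·65.8 + (-0.8)²·68 + 2·4·(-0.8)·19.7
= 1052.8 + 43.52 + (-126.08) = 970.24.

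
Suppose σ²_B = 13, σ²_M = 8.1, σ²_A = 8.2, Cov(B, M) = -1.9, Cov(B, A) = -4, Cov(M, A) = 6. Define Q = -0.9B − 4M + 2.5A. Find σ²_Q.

σ²_Q = 75.7

σ²_Q = a²·σ²_B + b²·σ²_M + c²·σ²_A + 2ab·Cov(B, M) + 2ac·Cov(B, A) + 2bc·Cov(M, A), with a = -0.9, b = -4, c = 2.5.
= 10.53 + 129.6 + 51.25 + (-13.68) + 18 + (-120)
= 75.7.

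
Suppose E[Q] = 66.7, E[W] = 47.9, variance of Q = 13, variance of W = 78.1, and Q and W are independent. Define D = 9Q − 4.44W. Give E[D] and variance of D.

E[D] = 387.624, variance of D = 2592.63216

E[D] = 9·E[Q] + (-4.44)·E[W] = 9·66.7 + (-4.44)·47.9 = 387.624.
variance of D = a²·variance of Q + b²·variance of W + 2ab·covariance of Q and W with a = 9, b = -4.44.
Independence gives covariance of Q and W = 0.
= 9²·13 + (-4.44)²·78.1 + 2·9·(-4.44)·0
= 1053 + 1539.63216 + 0 = 2592.63216.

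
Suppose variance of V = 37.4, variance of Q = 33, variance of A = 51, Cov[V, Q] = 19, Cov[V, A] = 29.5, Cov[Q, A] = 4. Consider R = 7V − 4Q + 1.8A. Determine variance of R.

variance of R = 2147.64

variance of R = a²·variance of V + b²·variance of Q + c²·variance of A + 2ab·Cov[V, Q] + 2ac·Cov[V, A] + 2bc·Cov[Q, A], with a = 7, b = -4, c = 1.8.
= 1832.6 + 528 + 165.24 + (-1064) + 743.4 + (-57.6)
= 2147.64.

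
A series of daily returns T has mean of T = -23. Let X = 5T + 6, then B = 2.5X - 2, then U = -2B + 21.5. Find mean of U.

mean of X = 5·(-23) + 6 = -109.
mean of B = 2.5·(-109) + (-2) = -274.5.
mean of U = (-2)·(-274.5) + 21.5 = 570.5.

mean of U = 570.5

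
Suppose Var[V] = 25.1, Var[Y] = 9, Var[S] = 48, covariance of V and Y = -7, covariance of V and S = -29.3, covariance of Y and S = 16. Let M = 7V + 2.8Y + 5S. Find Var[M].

Var[M] = 623.06

Var[M] = a²·Var[V] + b²·Var[Y] + c²·Var[S] + 2ab·covariance of V and Y + 2ac·covariance of V and S + 2bc·covariance of Y and S, with a = 7, b = 2.8, c = 5.
= 1229.9 + 70.56 + 1200 + (-274.4) + (-2051) + 448
= 623.06.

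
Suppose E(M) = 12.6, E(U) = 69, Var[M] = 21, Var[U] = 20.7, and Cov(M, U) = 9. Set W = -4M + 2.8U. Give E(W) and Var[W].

E(W) = (-4)·E(M) + 2.8·E(U) = (-4)·12.6 + 2.8·69 = 142.8.
Var[W] = a²·Var[M] + b²·Var[U] + 2ab·Cov(M, U) with a = -4, b = 2.8.
= (-4)²·21 + 2.8²·20.7 + 2·(-4)·2.8·9
= 336 + 162.288 + (-201.6) = 296.688.

E(W) = 142.8, Var[W] = 296.688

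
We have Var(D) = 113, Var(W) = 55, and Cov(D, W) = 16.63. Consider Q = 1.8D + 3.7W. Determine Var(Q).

Var(Q) = a²·Var(D) + b²·Var(W) + 2ab·Cov(D, W) with a = 1.8, b = 3.7.
= 1.8²·113 + 3.7²·55 + 2·1.8·3.7·16.63
= 366.12 + 752.95 + 221.5116 = 1340.5816.

Var(Q) = 1340.5816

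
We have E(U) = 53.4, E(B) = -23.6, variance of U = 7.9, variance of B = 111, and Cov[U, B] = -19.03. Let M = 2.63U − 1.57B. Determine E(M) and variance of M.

E(M) = 2.63·E(U) + (-1.57)·E(B) = 2.63·53.4 + (-1.57)·(-23.6) = 177.494.
variance of M = a²·variance of U + b²·variance of B + 2ab·Cov[U, B] with a = 2.63, b = -1.57.
= 2.63²·7.9 + (-1.57)²·111 + 2·2.63·(-1.57)·(-19.03)
= 54.64351 + 273.6039 + 157.153546 = 485.400956.

E(M) = 177.494, variance of M = 485.400956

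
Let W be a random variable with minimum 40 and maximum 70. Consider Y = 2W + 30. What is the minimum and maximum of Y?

a = 2 > 0, so min(Y) = a·min(W)+b = 2·40 + 30 = 110 and max(Y) = 2·70 + 30 = 170.

min(Y) = 110, max(Y) = 170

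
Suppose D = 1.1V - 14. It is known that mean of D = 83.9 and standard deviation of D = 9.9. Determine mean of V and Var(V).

mean of V = 89, Var(V) = 81

From D = 1.1V - 14: mean of D = a·mean of V + b, so mean of V = (mean of D − b)/a = (83.9 − (-14))/1.1 = 89.
Var(D) = 9.9² = 98.01.
Var(D) = a²·Var(V), so Var(V) = 98.01/1.1² = 81.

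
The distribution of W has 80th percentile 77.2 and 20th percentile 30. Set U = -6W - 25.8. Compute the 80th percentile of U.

80th percentile of U = -205.8

Since a = -6 < 0 the transformation is decreasing, reversing order: the 80th percentile of U corresponds to the 20th percentile of W.
So P_{80}(U) = a·P_{20}(W) + b = (-6)·30 + (-25.8) = -205.8.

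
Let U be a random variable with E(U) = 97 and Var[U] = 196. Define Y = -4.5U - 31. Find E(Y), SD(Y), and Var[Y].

Y = -4.5U - 31 is linear with a = -4.5, b = -31.
E(Y) = a·E(U) + b = (-4.5)·97 + (-31) = -467.5.
SD(U) = √196 = 14.
SD(Y) = |a|·SD(U) = |-4.5|·14 = 63.
Var[Y] = a²·Var[U] = (-4.5)²·196 = 3969 (the additive constant -31 does not affect variance).

E(Y) = -467.5, SD(Y) = 63, Var[Y] = 3969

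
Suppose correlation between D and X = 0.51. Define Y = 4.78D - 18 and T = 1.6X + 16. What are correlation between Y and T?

correlation between Y and T = 0.51

Linear rescalings preserve correlation up to sign; here the slopes 4.78 and 1.6 have the same sign, so correlation between Y and T = correlation between D and X = 0.51.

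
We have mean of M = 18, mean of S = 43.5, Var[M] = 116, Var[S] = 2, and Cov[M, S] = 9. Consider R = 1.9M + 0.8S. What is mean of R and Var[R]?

mean of R = 1.9·mean of M + 0.8·mean of S = 1.9·18 + 0.8·43.5 = 69.
Var[R] = a²·Var[M] + b²·Var[S] + 2ab·Cov[M, S] with a = 1.9, b = 0.8.
= 1.9²·116 + 0.8²·2 + 2·1.9·0.8·9
= 418.76 + 1.28 + 27.36 = 447.4.

mean of R = 69, Var[R] = 447.4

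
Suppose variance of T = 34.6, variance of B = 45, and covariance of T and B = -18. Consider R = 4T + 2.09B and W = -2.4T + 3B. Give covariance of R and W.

By bilinearity, covariance of R and W = ac·variance of T + bd·variance of B + (ad+bc)·covariance of T and B, with a=4, b=2.09, c=-2.4, d=3.
ac·variance of T = 4·(-2.4)·34.6 = -332.16
bd·variance of B = 2.09·3·45 = 282.15
(ad+bc)·covariance of T and B = (6.984)·(-18) = -125.712
covariance of R and W = -332.16 + 282.15 + (-125.712) = -175.722.

covariance of R and W = -175.722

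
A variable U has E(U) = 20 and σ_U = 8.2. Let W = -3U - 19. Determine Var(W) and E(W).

Var(W) = 605.16, E(W) = -79

W = -3U - 19 is linear with a = -3, b = -19.
Var(U) = 8.2² = 67.24.
Var(W) = a²·Var(U) = (-3)²·67.24 = 605.16 (the additive constant -19 does not affect variance).
E(W) = a·E(U) + b = (-3)·20 + (-19) = -79.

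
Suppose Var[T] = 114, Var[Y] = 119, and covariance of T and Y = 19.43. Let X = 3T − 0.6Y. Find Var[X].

Var[X] = 998.892

Var[X] = a²·Var[T] + b²·Var[Y] + 2ab·covariance of T and Y with a = 3, b = -0.6.
= 3²·114 + (-0.6)²·119 + 2·3·(-0.6)·19.43
= 1026 + 42.84 + (-69.948) = 998.892.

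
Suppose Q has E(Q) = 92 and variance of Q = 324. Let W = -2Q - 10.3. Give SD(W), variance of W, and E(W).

W = -2Q - 10.3 is linear with a = -2, b = -10.3.
SD(Q) = √324 = 18.
SD(W) = |a|·SD(Q) = |-2|·18 = 36.
variance of W = a²·variance of Q = (-2)²·324 = 1296 (the additive constant -10.3 does not affect variance).
E(W) = a·E(Q) + b = (-2)·92 + (-10.3) = -194.3.

SD(W) = 36, variance of W = 1296, E(W) = -194.3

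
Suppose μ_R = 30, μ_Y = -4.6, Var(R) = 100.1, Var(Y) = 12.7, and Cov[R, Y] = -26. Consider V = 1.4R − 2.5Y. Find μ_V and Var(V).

μ_V = 53.5, Var(V) = 457.571

μ_V = 1.4·μ_R + (-2.5)·μ_Y = 1.4·30 + (-2.5)·(-4.6) = 53.5.
Var(V) = a²·Var(R) + b²·Var(Y) + 2ab·Cov[R, Y] with a = 1.4, b = -2.5.
= 1.4²·100.1 + (-2.5)²·12.7 + 2·1.4·(-2.5)·(-26)
= 196.196 + 79.375 + 182 = 457.571.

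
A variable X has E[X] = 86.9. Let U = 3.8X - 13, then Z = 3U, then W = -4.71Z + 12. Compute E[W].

E[U] = 3.8·86.9 + (-13) = 317.22.
E[Z] = 3·317.22 = 951.66.
E[W] = (-4.71)·951.66 + 12 = -4470.3186.

E[W] = -4470.3186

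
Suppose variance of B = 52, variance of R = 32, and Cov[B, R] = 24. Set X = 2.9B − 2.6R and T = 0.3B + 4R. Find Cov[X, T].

Cov[X, T] = -27.88

By bilinearity, Cov[X, T] = ac·variance of B + bd·variance of R + (ad+bc)·Cov[B, R], with a=2.9, b=-2.6, c=0.3, d=4.
ac·variance of B = 2.9·0.3·52 = 45.24
bd·variance of R = (-2.6)·4·32 = -332.8
(ad+bc)·Cov[B, R] = (10.82)·24 = 259.68
Cov[X, T] = 45.24 + (-332.8) + 259.68 = -27.88.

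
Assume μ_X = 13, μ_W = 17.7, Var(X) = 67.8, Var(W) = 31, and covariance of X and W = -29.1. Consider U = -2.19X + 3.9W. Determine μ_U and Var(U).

μ_U = (-2.19)·μ_X + 3.9·μ_W = (-2.19)·13 + 3.9·17.7 = 40.56.
Var(U) = a²·Var(X) + b²·Var(W) + 2ab·covariance of X and W with a = -2.19, b = 3.9.
= (-2.19)²·67.8 + 3.9²·31 + 2·(-2.19)·3.9·(-29.1)
= 325.17558 + 471.51 + 497.0862 = 1293.77178.

μ_U = 40.56, Var(U) = 1293.77178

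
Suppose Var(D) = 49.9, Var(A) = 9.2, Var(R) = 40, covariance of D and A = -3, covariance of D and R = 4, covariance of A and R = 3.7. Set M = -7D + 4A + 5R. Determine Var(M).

Var(M) = a²·Var(D) + b²·Var(A) + c²·Var(R) + 2ab·covariance of D and A + 2ac·covariance of D and R + 2bc·covariance of A and R, with a = -7, b = 4, c = 5.
= 2445.1 + 147.2 + 1000 + 168 + (-280) + 148
= 3628.3.

Var(M) = 3628.3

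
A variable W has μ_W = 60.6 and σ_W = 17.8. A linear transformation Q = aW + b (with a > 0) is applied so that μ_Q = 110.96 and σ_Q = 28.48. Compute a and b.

a = 1.6, b = 14

σ_Q = a·σ_W (a > 0), so a = 28.48/17.8 = 1.6.
μ_Q = a·μ_W + b, so b = 110.96 − 1.6·60.6 = 14.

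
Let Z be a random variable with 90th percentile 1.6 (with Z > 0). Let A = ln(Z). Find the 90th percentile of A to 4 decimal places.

ln(Z) is increasing, so P_{90}(A) = g(P_{90}(Z)) ≈ 0.47.

90th percentile of A = 0.47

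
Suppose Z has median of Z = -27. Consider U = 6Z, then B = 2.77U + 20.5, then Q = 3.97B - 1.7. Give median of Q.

median of Q = -1701.8128

median of U = 6·(-27) = -162.
median of B = 2.77·(-162) + 20.5 = -428.24.
median of Q = 3.97·(-428.24) + (-1.7) = -1701.8128.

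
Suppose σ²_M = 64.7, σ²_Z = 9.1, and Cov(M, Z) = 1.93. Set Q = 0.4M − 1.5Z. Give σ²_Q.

σ²_Q = 28.511

σ²_Q = a²·σ²_M + b²·σ²_Z + 2ab·Cov(M, Z) with a = 0.4, b = -1.5.
= 0.4²·64.7 + (-1.5)²·9.1 + 2·0.4·(-1.5)·1.93
= 10.352 + 20.475 + (-2.316) = 28.511.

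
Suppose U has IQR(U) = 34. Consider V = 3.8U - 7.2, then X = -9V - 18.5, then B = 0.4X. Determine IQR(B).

IQR(V) = |3.8|·34 = 129.2.
IQR(X) = |-9|·129.2 = 1162.8.
IQR(B) = |0.4|·1162.8 = 465.12.

IQR(B) = 465.12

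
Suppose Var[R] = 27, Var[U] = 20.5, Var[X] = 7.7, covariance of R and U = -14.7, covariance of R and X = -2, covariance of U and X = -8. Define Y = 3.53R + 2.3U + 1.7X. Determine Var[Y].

Var[Y] = 141.8797

Var[Y] = a²·Var[R] + b²·Var[U] + c²·Var[X] + 2ab·covariance of R and U + 2ac·covariance of R and X + 2bc·covariance of U and X, with a = 3.53, b = 2.3, c = 1.7.
= 336.4443 + 108.445 + 22.253 + (-238.6986) + (-24.004) + (-62.56)
= 141.8797.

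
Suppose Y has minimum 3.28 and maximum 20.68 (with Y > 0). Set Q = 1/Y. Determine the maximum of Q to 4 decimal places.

1/Y is decreasing on this domain, so max(Q) comes from min(Y) = 3.28: max(Q) = 1/(3.28) ≈ 0.3049.

max(Q) = 0.3049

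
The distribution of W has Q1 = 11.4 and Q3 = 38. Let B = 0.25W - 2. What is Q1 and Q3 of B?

a = 0.25 > 0: Q1(B) = a·Q1(W)+b = 0.85, Q3(B) = a·Q3(W)+b = 7.5.

Q1(B) = 0.85, Q3(B) = 7.5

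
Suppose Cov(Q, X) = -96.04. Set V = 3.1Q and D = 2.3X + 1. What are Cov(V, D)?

Cov(V, D) = a·c·Cov(Q, X) = 3.1·2.3·(-96.04) = -684.7652. Additive constants drop out.

Cov(V, D) = -684.7652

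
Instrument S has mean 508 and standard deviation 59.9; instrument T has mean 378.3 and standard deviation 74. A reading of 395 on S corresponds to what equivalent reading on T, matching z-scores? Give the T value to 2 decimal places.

z = (395 − 508)/59.9 ≈ -1.8865.
T = 378.3 + z·74 = 378.3 + (395 − 508)·74/59.9 ≈ 238.70.

T = 238.70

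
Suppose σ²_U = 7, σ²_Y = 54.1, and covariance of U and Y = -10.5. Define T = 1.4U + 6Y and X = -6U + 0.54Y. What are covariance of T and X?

covariance of T and X = 486.546

By bilinearity, covariance of T and X = ac·σ²_U + bd·σ²_Y + (ad+bc)·covariance of U and Y, with a=1.4, b=6, c=-6, d=0.54.
ac·σ²_U = 1.4·(-6)·7 = -58.8
bd·σ²_Y = 6·0.54·54.1 = 175.284
(ad+bc)·covariance of U and Y = (-35.244)·(-10.5) = 370.062
covariance of T and X = -58.8 + 175.284 + 370.062 = 486.546.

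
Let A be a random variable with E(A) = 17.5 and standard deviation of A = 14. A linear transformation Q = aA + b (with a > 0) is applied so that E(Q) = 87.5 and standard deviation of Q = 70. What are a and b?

standard deviation of Q = a·standard deviation of A (a > 0), so a = 70/14 = 5.
E(Q) = a·E(A) + b, so b = 87.5 − 5·17.5 = 0.

a = 5, b = 0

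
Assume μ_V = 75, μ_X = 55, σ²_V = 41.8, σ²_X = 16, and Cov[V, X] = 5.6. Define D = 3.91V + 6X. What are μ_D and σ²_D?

μ_D = 3.91·μ_V + 6·μ_X = 3.91·75 + 6·55 = 623.25.
σ²_D = a²·σ²_V + b²·σ²_X + 2ab·Cov[V, X] with a = 3.91, b = 6.
= 3.91²·41.8 + 6²·16 + 2·3.91·6·5.6
= 639.04258 + 576 + 262.752 = 1477.79458.

μ_D = 623.25, σ²_D = 1477.79458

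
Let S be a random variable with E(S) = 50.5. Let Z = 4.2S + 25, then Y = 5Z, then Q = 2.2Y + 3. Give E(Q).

E(Z) = 4.2·50.5 + 25 = 237.1.
E(Y) = 5·237.1 = 1185.5.
E(Q) = 2.2·1185.5 + 3 = 2611.1.

E(Q) = 2611.1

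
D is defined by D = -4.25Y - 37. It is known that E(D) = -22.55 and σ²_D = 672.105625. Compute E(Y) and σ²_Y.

E(Y) = -3.4, σ²_Y = 37.21

From D = -4.25Y - 37: E(D) = a·E(Y) + b, so E(Y) = (E(D) − b)/a = (-22.55 − (-37))/(-4.25) = -3.4.
σ²_D = a²·σ²_Y, so σ²_Y = 672.105625/(-4.25)² = 37.21.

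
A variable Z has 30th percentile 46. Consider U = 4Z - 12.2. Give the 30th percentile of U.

Since a = 4 > 0 the transformation is increasing, so the 30th percentile of U = a·(P_{30} of Z) + b = 4·46 + (-12.2) = 171.8.

30th percentile of U = 171.8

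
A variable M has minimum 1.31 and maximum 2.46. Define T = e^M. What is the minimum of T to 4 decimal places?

e^M is increasing on this domain, so min(T) comes from min(M) = 1.31: min(T) = exp(1.31) ≈ 3.7062.

min(T) = 3.7062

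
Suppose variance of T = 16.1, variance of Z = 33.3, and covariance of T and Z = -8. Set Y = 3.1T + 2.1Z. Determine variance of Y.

variance of Y = a²·variance of T + b²·variance of Z + 2ab·covariance of T and Z with a = 3.1, b = 2.1.
= 3.1²·16.1 + 2.1²·33.3 + 2·3.1·2.1·(-8)
= 154.721 + 146.853 + (-104.16) = 197.414.

variance of Y = 197.414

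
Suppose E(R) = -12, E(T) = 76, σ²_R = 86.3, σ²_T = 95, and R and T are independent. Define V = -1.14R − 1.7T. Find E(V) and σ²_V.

E(V) = -115.52, σ²_V = 386.70548

E(V) = (-1.14)·E(R) + (-1.7)·E(T) = (-1.14)·(-12) + (-1.7)·76 = -115.52.
σ²_V = a²·σ²_R + b²·σ²_T + 2ab·Cov[R, T] with a = -1.14, b = -1.7.
Independence gives Cov[R, T] = 0.
= (-1.14)²·86.3 + (-1.7)²·95 + 2·(-1.14)·(-1.7)·0
= 112.15548 + 274.55 + 0 = 386.70548.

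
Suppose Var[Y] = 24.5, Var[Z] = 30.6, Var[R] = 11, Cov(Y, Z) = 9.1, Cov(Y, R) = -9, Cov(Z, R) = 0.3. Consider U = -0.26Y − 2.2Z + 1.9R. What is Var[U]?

Var[U] = a²·Var[Y] + b²·Var[Z] + c²·Var[R] + 2ab·Cov(Y, Z) + 2ac·Cov(Y, R) + 2bc·Cov(Z, R), with a = -0.26, b = -2.2, c = 1.9.
= 1.6562 + 148.104 + 39.71 + 10.4104 + 8.892 + (-2.508)
= 206.2646.

Var[U] = 206.2646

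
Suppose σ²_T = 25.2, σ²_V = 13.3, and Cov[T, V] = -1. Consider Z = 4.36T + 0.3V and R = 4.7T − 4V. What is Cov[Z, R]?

By bilinearity, Cov[Z, R] = ac·σ²_T + bd·σ²_V + (ad+bc)·Cov[T, V], with a=4.36, b=0.3, c=4.7, d=-4.
ac·σ²_T = 4.36·4.7·25.2 = 516.3984
bd·σ²_V = 0.3·(-4)·13.3 = -15.96
(ad+bc)·Cov[T, V] = (-16.03)·(-1) = 16.03
Cov[Z, R] = 516.3984 + (-15.96) + 16.03 = 516.4684.

Cov[Z, R] = 516.4684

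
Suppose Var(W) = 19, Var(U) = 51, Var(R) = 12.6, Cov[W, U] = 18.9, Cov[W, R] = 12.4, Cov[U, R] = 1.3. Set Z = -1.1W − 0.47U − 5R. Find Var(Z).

Var(Z) = a²·Var(W) + b²·Var(U) + c²·Var(R) + 2ab·Cov[W, U] + 2ac·Cov[W, R] + 2bc·Cov[U, R], with a = -1.1, b = -0.47, c = -5.
= 22.99 + 11.2659 + 315 + 19.5426 + 136.4 + 6.11
= 511.3085.

Var(Z) = 511.3085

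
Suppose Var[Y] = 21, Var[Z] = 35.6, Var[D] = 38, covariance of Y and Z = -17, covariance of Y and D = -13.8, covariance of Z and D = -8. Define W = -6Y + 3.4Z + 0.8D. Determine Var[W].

Var[W] = 1974.416

Var[W] = a²·Var[Y] + b²·Var[Z] + c²·Var[D] + 2ab·covariance of Y and Z + 2ac·covariance of Y and D + 2bc·covariance of Z and D, with a = -6, b = 3.4, c = 0.8.
= 756 + 411.536 + 24.32 + 693.6 + 132.48 + (-43.52)
= 1974.416.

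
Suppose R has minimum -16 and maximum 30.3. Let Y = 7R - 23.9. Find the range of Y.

Range(Y) = 324.1

Range of R = 30.3 − (-16) = 46.3.
Range(Y) = |a|·Range(R) = |7|·46.3 = 324.1.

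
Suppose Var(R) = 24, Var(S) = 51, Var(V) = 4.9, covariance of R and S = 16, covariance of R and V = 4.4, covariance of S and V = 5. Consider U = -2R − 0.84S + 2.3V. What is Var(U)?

Var(U) = 151.8666

Var(U) = a²·Var(R) + b²·Var(S) + c²·Var(V) + 2ab·covariance of R and S + 2ac·covariance of R and V + 2bc·covariance of S and V, with a = -2, b = -0.84, c = 2.3.
= 96 + 35.9856 + 25.921 + 53.76 + (-40.48) + (-19.32)
= 151.8666.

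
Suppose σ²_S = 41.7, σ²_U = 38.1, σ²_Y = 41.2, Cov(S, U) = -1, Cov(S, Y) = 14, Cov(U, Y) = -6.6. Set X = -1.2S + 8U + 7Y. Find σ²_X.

σ²_X = a²·σ²_S + b²·σ²_U + c²·σ²_Y + 2ab·Cov(S, U) + 2ac·Cov(S, Y) + 2bc·Cov(U, Y), with a = -1.2, b = 8, c = 7.
= 60.048 + 2438.4 + 2018.8 + 19.2 + (-235.2) + (-739.2)
= 3562.048.

σ²_X = 3562.048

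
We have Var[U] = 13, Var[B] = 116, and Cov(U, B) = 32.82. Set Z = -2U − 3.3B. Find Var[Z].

Var[Z] = a²·Var[U] + b²·Var[B] + 2ab·Cov(U, B) with a = -2, b = -3.3.
= (-2)²·13 + (-3.3)²·116 + 2·(-2)·(-3.3)·32.82
= 52 + 1263.24 + 433.224 = 1748.464.

Var[Z] = 1748.464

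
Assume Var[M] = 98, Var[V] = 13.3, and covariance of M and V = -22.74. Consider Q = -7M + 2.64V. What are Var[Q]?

Var[Q] = a²·Var[M] + b²·Var[V] + 2ab·covariance of M and V with a = -7, b = 2.64.
= (-7)²·98 + 2.64²·13.3 + 2·(-7)·2.64·(-22.74)
= 4802 + 92.69568 + 840.4704 = 5735.16608.

Var[Q] = 5735.16608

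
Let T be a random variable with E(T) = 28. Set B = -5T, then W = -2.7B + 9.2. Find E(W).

E(B) = (-5)·28 = -140.
E(W) = (-2.7)·(-140) + 9.2 = 387.2.

E(W) = 387.2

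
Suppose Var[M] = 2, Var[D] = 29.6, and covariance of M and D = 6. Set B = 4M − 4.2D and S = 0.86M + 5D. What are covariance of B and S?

By bilinearity, covariance of B and S = ac·Var[M] + bd·Var[D] + (ad+bc)·covariance of M and D, with a=4, b=-4.2, c=0.86, d=5.
ac·Var[M] = 4·0.86·2 = 6.88
bd·Var[D] = (-4.2)·5·29.6 = -621.6
(ad+bc)·covariance of M and D = (16.388)·6 = 98.328
covariance of B and S = 6.88 + (-621.6) + 98.328 = -516.392.

covariance of B and S = -516.392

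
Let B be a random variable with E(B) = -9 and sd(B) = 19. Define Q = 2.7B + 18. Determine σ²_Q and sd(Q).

σ²_Q = 2631.69, sd(Q) = 51.3

Q = 2.7B + 18 is linear with a = 2.7, b = 18.
σ²_B = 19² = 361.
σ²_Q = a²·σ²_B = 2.7²·361 = 2631.69 (the additive constant 18 does not affect variance).
sd(Q) = |a|·sd(B) = |2.7|·19 = 51.3.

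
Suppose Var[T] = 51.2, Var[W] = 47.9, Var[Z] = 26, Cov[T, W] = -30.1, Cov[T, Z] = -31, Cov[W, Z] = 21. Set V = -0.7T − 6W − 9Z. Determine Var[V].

Var[V] = 5480.048

Var[V] = a²·Var[T] + b²·Var[W] + c²·Var[Z] + 2ab·Cov[T, W] + 2ac·Cov[T, Z] + 2bc·Cov[W, Z], with a = -0.7, b = -6, c = -9.
= 25.088 + 1724.4 + 2106 + (-252.84) + (-390.6) + 2268
= 5480.048.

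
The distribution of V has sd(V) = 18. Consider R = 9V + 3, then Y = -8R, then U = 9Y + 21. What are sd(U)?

sd(R) = |9|·18 = 162.
sd(Y) = |-8|·162 = 1296.
sd(U) = |9|·1296 = 11664.

sd(U) = 11664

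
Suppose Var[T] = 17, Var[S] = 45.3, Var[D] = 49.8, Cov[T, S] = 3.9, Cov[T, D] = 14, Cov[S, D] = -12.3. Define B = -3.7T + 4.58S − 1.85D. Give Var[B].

Var[B] = a²·Var[T] + b²·Var[S] + c²·Var[D] + 2ab·Cov[T, S] + 2ac·Cov[T, D] + 2bc·Cov[S, D], with a = -3.7, b = 4.58, c = -1.85.
= 232.73 + 950.23092 + 170.4405 + (-132.1788) + 191.66 + 208.4358
= 1621.31842.

Var[B] = 1621.31842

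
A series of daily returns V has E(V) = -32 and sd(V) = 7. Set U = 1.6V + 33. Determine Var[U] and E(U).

Var[U] = 125.44, E(U) = -18.2

U = 1.6V + 33 is linear with a = 1.6, b = 33.
Var[V] = 7² = 49.
Var[U] = a²·Var[V] = 1.6²·49 = 125.44 (the additive constant 33 does not affect variance).
E(U) = a·E(V) + b = 1.6·(-32) + 33 = -18.2.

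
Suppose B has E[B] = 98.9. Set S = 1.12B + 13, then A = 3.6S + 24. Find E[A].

E[S] = 1.12·98.9 + 13 = 123.768.
E[A] = 3.6·123.768 + 24 = 469.5648.

E[A] = 469.5648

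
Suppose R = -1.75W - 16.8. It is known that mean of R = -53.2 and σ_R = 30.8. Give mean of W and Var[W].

mean of W = 20.8, Var[W] = 309.76

From R = -1.75W - 16.8: mean of R = a·mean of W + b, so mean of W = (mean of R − b)/a = (-53.2 − (-16.8))/(-1.75) = 20.8.
Var[R] = 30.8² = 948.64.
Var[R] = a²·Var[W], so Var[W] = 948.64/(-1.75)² = 309.76.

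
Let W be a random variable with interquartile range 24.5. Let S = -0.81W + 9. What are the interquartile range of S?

IQR(S) = 19.845

Under S = aW + b, IQR(S) = |a|·IQR(W) = |-0.81|·24.5 = 19.845 (shifts cancel; spread scales by |a|).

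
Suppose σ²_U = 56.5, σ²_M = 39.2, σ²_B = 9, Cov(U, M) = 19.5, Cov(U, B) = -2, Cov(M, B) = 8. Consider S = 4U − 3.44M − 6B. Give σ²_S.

σ²_S = a²·σ²_U + b²·σ²_M + c²·σ²_B + 2ab·Cov(U, M) + 2ac·Cov(U, B) + 2bc·Cov(M, B), with a = 4, b = -3.44, c = -6.
= 904 + 463.87712 + 324 + (-536.64) + 96 + 330.24
= 1581.47712.

σ²_S = 1581.47712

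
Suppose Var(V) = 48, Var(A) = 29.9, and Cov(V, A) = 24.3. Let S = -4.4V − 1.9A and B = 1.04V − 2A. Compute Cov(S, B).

By bilinearity, Cov(S, B) = ac·Var(V) + bd·Var(A) + (ad+bc)·Cov(V, A), with a=-4.4, b=-1.9, c=1.04, d=-2.
ac·Var(V) = (-4.4)·1.04·48 = -219.648
bd·Var(A) = (-1.9)·(-2)·29.9 = 113.62
(ad+bc)·Cov(V, A) = (6.824)·24.3 = 165.8232
Cov(S, B) = -219.648 + 113.62 + 165.8232 = 59.7952.

Cov(S, B) = 59.7952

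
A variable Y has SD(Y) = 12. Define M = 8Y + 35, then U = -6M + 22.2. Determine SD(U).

SD(U) = 576

SD(M) = |8|·12 = 96.
SD(U) = |-6|·96 = 576.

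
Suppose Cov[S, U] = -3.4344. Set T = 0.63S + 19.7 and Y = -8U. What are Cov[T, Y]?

Cov[T, Y] = a·c·Cov[S, U] = 0.63·(-8)·(-3.4344) = 17.309376. Additive constants drop out.

Cov[T, Y] = 17.309376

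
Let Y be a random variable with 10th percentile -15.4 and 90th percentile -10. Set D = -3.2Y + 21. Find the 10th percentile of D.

10th percentile of D = 53

Since a = -3.2 < 0 the transformation is decreasing, reversing order: the 10th percentile of D corresponds to the 90th percentile of Y.
So P_{10}(D) = a·P_{90}(Y) + b = (-3.2)·(-10) + 21 = 53.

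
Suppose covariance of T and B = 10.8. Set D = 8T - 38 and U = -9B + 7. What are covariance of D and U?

covariance of D and U = -777.6

covariance of D and U = a·c·covariance of T and B = 8·(-9)·10.8 = -777.6. Additive constants drop out.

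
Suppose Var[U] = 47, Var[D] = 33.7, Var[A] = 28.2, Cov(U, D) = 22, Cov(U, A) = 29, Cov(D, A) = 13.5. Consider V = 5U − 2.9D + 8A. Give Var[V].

Var[V] = 4318.817

Var[V] = a²·Var[U] + b²·Var[D] + c²·Var[A] + 2ab·Cov(U, D) + 2ac·Cov(U, A) + 2bc·Cov(D, A), with a = 5, b = -2.9, c = 8.
= 1175 + 283.417 + 1804.8 + (-638) + 2320 + (-626.4)
= 4318.817.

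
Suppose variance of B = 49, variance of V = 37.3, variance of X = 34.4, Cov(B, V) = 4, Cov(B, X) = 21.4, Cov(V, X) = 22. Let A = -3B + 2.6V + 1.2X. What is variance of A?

variance of A = a²·variance of B + b²·variance of V + c²·variance of X + 2ab·Cov(B, V) + 2ac·Cov(B, X) + 2bc·Cov(V, X), with a = -3, b = 2.6, c = 1.2.
= 441 + 252.148 + 49.536 + (-62.4) + (-154.08) + 137.28
= 663.484.

variance of A = 663.484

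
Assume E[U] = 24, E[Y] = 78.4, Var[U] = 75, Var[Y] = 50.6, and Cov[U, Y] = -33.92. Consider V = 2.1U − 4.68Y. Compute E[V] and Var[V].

E[V] = -316.512, Var[V] = 2105.74296

E[V] = 2.1·E[U] + (-4.68)·E[Y] = 2.1·24 + (-4.68)·78.4 = -316.512.
Var[V] = a²·Var[U] + b²·Var[Y] + 2ab·Cov[U, Y] with a = 2.1, b = -4.68.
= 2.1²·75 + (-4.68)²·50.6 + 2·2.1·(-4.68)·(-33.92)
= 330.75 + 1108.26144 + 666.73152 = 2105.74296.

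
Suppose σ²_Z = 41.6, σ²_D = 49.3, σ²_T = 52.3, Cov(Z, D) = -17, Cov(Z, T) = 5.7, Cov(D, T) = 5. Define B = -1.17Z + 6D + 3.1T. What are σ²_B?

σ²_B = 2717.68144

σ²_B = a²·σ²_Z + b²·σ²_D + c²·σ²_T + 2ab·Cov(Z, D) + 2ac·Cov(Z, T) + 2bc·Cov(D, T), with a = -1.17, b = 6, c = 3.1.
= 56.94624 + 1774.8 + 502.603 + 238.68 + (-41.3478) + 186
= 2717.68144.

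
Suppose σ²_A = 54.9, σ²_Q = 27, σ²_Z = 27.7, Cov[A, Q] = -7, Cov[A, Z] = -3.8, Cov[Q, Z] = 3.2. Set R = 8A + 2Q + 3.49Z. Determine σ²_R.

σ²_R = 3567.46877

σ²_R = a²·σ²_A + b²·σ²_Q + c²·σ²_Z + 2ab·Cov[A, Q] + 2ac·Cov[A, Z] + 2bc·Cov[Q, Z], with a = 8, b = 2, c = 3.49.
= 3513.6 + 108 + 337.38877 + (-224) + (-212.192) + 44.672
= 3567.46877.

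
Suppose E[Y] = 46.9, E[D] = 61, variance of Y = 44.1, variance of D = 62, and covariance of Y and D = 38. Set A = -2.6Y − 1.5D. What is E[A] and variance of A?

E[A] = -213.44, variance of A = 734.016

E[A] = (-2.6)·E[Y] + (-1.5)·E[D] = (-2.6)·46.9 + (-1.5)·61 = -213.44.
variance of A = a²·variance of Y + b²·variance of D + 2ab·covariance of Y and D with a = -2.6, b = -1.5.
= (-2.6)²·44.1 + (-1.5)²·62 + 2·(-2.6)·(-1.5)·38
= 298.116 + 139.5 + 296.4 = 734.016.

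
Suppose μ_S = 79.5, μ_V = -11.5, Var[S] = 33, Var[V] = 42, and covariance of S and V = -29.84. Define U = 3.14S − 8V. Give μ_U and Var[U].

μ_U = 3.14·μ_S + (-8)·μ_V = 3.14·79.5 + (-8)·(-11.5) = 341.63.
Var[U] = a²·Var[S] + b²·Var[V] + 2ab·covariance of S and V with a = 3.14, b = -8.
= 3.14²·33 + (-8)²·42 + 2·3.14·(-8)·(-29.84)
= 325.3668 + 2688 + 1499.1616 = 4512.5284.

μ_U = 341.63, Var[U] = 4512.5284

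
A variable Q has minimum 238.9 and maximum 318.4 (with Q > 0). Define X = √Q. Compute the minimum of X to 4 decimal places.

√Q is increasing on this domain, so min(X) comes from min(Q) = 238.9: min(X) = √(238.9) ≈ 15.4564.

min(X) = 15.4564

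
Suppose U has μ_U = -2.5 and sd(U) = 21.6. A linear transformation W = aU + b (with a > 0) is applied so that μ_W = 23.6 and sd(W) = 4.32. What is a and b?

a = 0.2, b = 24.1

sd(W) = a·sd(U) (a > 0), so a = 4.32/21.6 = 0.2.
μ_W = a·μ_U + b, so b = 23.6 − 0.2·(-2.5) = 24.1.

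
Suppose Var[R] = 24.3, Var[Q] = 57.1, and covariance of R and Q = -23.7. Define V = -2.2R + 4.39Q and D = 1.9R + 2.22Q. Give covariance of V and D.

By bilinearity, covariance of V and D = ac·Var[R] + bd·Var[Q] + (ad+bc)·covariance of R and Q, with a=-2.2, b=4.39, c=1.9, d=2.22.
ac·Var[R] = (-2.2)·1.9·24.3 = -101.574
bd·Var[Q] = 4.39·2.22·57.1 = 556.48518
(ad+bc)·covariance of R and Q = (3.457)·(-23.7) = -81.9309
covariance of V and D = -101.574 + 556.48518 + (-81.9309) = 372.98028.

covariance of V and D = 372.98028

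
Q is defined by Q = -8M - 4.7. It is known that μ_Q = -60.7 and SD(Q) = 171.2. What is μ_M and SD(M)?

From Q = -8M - 4.7: μ_Q = a·μ_M + b, so μ_M = (μ_Q − b)/a = (-60.7 − (-4.7))/(-8) = 7.
SD(Q) = |a|·SD(M), so SD(M) = 171.2/|-8| = 21.4.

μ_M = 7, SD(M) = 21.4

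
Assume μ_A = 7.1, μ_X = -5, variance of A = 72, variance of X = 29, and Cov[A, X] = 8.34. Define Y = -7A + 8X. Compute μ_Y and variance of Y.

μ_Y = (-7)·μ_A + 8·μ_X = (-7)·7.1 + 8·(-5) = -89.7.
variance of Y = a²·variance of A + b²·variance of X + 2ab·Cov[A, X] with a = -7, b = 8.
= (-7)²·72 + 8²·29 + 2·(-7)·8·8.34
= 3528 + 1856 + (-934.08) = 4449.92.

μ_Y = -89.7, variance of Y = 4449.92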